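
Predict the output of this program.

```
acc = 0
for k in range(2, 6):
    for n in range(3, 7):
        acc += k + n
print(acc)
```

k=2,n=3: acc = 0+5 = 5
k=2,n=4: acc = 5+6 = 11
k=2,n=5: acc = 11+7 = 18
k=2,n=6: acc = 18+8 = 26
k=3,n=3: acc = 26+6 = 32
k=3,n=4: acc = 32+7 = 39
k=3,n=5: acc = 39+8 = 47
k=3,n=6: acc = 47+9 = 56
k=4,n=3: acc = 56+7 = 63
k=4,n=4: acc = 63+8 = 71
k=4,n=5: acc = 71+9 = 80
k=4,n=6: acc = 80+10 = 90
k=5,n=3: acc = 90+8 = 98
k=5,n=4: acc = 98+9 = 107
k=5,n=5: acc = 107+10 = 117
k=5,n=6: acc = 117+11 = 128

128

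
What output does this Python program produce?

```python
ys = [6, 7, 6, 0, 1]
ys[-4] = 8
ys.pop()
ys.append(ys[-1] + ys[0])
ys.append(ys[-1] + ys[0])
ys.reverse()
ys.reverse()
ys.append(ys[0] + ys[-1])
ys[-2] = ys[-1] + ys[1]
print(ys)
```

ys[-4] = 8 → [6, 8, 6, 0, 1]
pop() removes 1 → [6, 8, 6, 0]
append ys[-1]+ys[0] = 0+6 = 6 → [6, 8, 6, 0, 6]
append ys[-1]+ys[0] = 6+6 = 12 → [6, 8, 6, 0, 6, 12]
reverse → [12, 6, 0, 6, 8, 6]
reverse → [6, 8, 6, 0, 6, 12]
append ys[0]+ys[-1] = 6+12 = 18 → [6, 8, 6, 0, 6, 12, 18]
ys[-2] = ys[-1]+ys[1] = 18+8 = 26 → [6, 8, 6, 0, 6, 26, 18]

[6, 8, 6, 0, 6, 26, 18]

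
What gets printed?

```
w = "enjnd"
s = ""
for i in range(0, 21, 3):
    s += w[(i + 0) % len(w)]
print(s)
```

i=0: add w[0]='e' → 'e'
i=3: add w[3]='n' → 'en'
i=6: add w[1]='n' → 'enn'
i=9: add w[4]='d' → 'ennd'
i=12: add w[2]='j' → 'enndj'
i=15: add w[0]='e' → 'enndje'
i=18: add w[3]='n' → 'enndjen'

enndjen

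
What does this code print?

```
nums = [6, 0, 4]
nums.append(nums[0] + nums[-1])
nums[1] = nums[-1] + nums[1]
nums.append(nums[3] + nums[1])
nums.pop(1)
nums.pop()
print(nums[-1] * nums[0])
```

60

append nums[0]+nums[-1] = 6+4 = 10 → [6, 0, 4, 10]
nums[1] = nums[-1]+nums[1] = 10+0 = 10 → [6, 10, 4, 10]
append nums[3]+nums[1] = 10+10 = 20 → [6, 10, 4, 10, 20]
pop(1) removes 10 → [6, 4, 10, 20]
pop() removes 20 → [6, 4, 10]
nums[-1]*nums[0] = 10*6 = 60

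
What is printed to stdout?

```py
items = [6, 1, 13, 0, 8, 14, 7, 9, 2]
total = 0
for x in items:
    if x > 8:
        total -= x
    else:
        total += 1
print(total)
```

-30

x=6: not >8, total = 0+1 = 1
x=1: not >8, total = 1+1 = 2
x=13: >8, total = 2-13 = -11
x=0: not >8, total = (-11)+1 = -10
x=8: not >8, total = (-10)+1 = -9
x=14: >8, total = (-9)-14 = -23
x=7: not >8, total = (-23)+1 = -22
x=9: >8, total = (-22)-9 = -31
x=2: not >8, total = (-31)+1 = -30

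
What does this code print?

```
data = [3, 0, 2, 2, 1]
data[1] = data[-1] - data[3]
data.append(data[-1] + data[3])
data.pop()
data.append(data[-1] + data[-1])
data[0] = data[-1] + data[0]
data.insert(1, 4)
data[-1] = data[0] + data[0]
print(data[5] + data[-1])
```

11

data[1] = data[-1]-data[3] = 1-2 = -1 → [3, -1, 2, 2, 1]
append data[-1]+data[3] = 1+2 = 3 → [3, -1, 2, 2, 1, 3]
pop() removes 3 → [3, -1, 2, 2, 1]
append data[-1]+data[-1] = 1+1 = 2 → [3, -1, 2, 2, 1, 2]
data[0] = data[-1]+data[0] = 2+3 = 5 → [5, -1, 2, 2, 1, 2]
insert 4 at 1 → [5, 4, -1, 2, 2, 1, 2]
data[-1] = data[0]+data[0] = 5+5 = 10 → [5, 4, -1, 2, 2, 1, 10]
data[5]+data[-1] = 1+10 = 11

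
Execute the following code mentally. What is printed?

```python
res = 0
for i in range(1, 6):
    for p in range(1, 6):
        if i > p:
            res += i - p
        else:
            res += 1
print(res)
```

i=1,p=1: not 1>1, res = 0+1 = 1
i=1,p=2: not 1>2, res = 1+1 = 2
i=1,p=3: not 1>3, res = 2+1 = 3
i=1,p=4: not 1>4, res = 3+1 = 4
i=1,p=5: not 1>5, res = 4+1 = 5
i=2,p=1: 2>1, res = 5+1 = 6
i=2,p=2: not 2>2, res = 6+1 = 7
i=2,p=3: not 2>3, res = 7+1 = 8
i=2,p=4: not 2>4, res = 8+1 = 9
i=2,p=5: not 2>5, res = 9+1 = 10
i=3,p=1: 3>1, res = 10+2 = 12
i=3,p=2: 3>2, res = 12+1 = 13
i=3,p=3: not 3>3, res = 13+1 = 14
i=3,p=4: not 3>4, res = 14+1 = 15
i=3,p=5: not 3>5, res = 15+1 = 16
i=4,p=1: 4>1, res = 16+3 = 19
i=4,p=2: 4>2, res = 19+2 = 21
i=4,p=3: 4>3, res = 21+1 = 22
i=4,p=4: not 4>4, res = 22+1 = 23
i=4,p=5: not 4>5, res = 23+1 = 24
i=5,p=1: 5>1, res = 24+4 = 28
i=5,p=2: 5>2, res = 28+3 = 31
i=5,p=3: 5>3, res = 31+2 = 33
i=5,p=4: 5>4, res = 33+1 = 34
i=5,p=5: not 5>5, res = 34+1 = 35

35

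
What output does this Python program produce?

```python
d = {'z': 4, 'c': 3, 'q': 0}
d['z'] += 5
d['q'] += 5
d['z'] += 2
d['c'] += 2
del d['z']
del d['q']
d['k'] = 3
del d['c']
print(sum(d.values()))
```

d['z'] = 4+5 = 9 → {'z': 9, 'c': 3, 'q': 0}
d['q'] = 0+5 = 5 → {'z': 9, 'c': 3, 'q': 5}
d['z'] = 9+2 = 11 → {'z': 11, 'c': 3, 'q': 5}
d['c'] = 3+2 = 5 → {'z': 11, 'c': 5, 'q': 5}
del 'z' → {'c': 5, 'q': 5}
del 'q' → {'c': 5}
d['k'] = 3 → {'c': 5, 'k': 3}
del 'c' → {'k': 3}
sum of values = 3

3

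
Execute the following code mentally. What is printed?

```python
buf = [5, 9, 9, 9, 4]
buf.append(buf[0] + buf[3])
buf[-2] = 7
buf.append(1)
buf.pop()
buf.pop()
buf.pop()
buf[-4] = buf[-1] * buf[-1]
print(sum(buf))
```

108

append buf[0]+buf[3] = 5+9 = 14 → [5, 9, 9, 9, 4, 14]
buf[-2] = 7 → [5, 9, 9, 9, 7, 14]
append 1 → [5, 9, 9, 9, 7, 14, 1]
pop() removes 1 → [5, 9, 9, 9, 7, 14]
pop() removes 14 → [5, 9, 9, 9, 7]
pop() removes 7 → [5, 9, 9, 9]
buf[-4] = buf[-1]*buf[-1] = 9*9 = 81 → [81, 9, 9, 9]
sum = 108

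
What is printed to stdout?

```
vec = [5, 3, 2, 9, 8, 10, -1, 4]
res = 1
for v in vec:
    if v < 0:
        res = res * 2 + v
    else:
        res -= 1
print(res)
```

v=5: not <0, res = 1-1 = 0
v=3: not <0, res = 0-1 = -1
v=2: not <0, res = (-1)-1 = -2
v=9: not <0, res = (-2)-1 = -3
v=8: not <0, res = (-3)-1 = -4
v=10: not <0, res = (-4)-1 = -5
v=-1: <0, res = (-5)*2+(-1) = -11
v=4: not <0, res = (-11)-1 = -12

-12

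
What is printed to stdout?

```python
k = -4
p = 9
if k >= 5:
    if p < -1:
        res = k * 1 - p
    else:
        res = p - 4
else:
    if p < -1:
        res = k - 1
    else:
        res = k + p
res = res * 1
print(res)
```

5

k=-4, p=9
k >= 5 is False; p < -1 is False
→ res = k + p = 5
res = 5*1 = 5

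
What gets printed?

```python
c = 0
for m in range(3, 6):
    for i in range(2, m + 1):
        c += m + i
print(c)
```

66

m=3,i=2: c = 0+5 = 5
m=3,i=3: c = 5+6 = 11
m=4,i=2: c = 11+6 = 17
m=4,i=3: c = 17+7 = 24
m=4,i=4: c = 24+8 = 32
m=5,i=2: c = 32+7 = 39
m=5,i=3: c = 39+8 = 47
m=5,i=4: c = 47+9 = 56
m=5,i=5: c = 56+10 = 66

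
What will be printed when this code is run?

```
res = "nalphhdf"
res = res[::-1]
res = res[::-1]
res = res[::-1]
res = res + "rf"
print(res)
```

fdhhplanrf

reverse → 'fdhhplan'
reverse → 'nalphhdf'
reverse → 'fdhhplan'
+ 'rf' → 'fdhhplanrf'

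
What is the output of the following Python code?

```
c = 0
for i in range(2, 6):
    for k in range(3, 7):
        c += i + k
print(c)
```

i=2,k=3: c = 0+5 = 5
i=2,k=4: c = 5+6 = 11
i=2,k=5: c = 11+7 = 18
i=2,k=6: c = 18+8 = 26
i=3,k=3: c = 26+6 = 32
i=3,k=4: c = 32+7 = 39
i=3,k=5: c = 39+8 = 47
i=3,k=6: c = 47+9 = 56
i=4,k=3: c = 56+7 = 63
i=4,k=4: c = 63+8 = 71
i=4,k=5: c = 71+9 = 80
i=4,k=6: c = 80+10 = 90
i=5,k=3: c = 90+8 = 98
i=5,k=4: c = 98+9 = 107
i=5,k=5: c = 107+10 = 117
i=5,k=6: c = 117+11 = 128

128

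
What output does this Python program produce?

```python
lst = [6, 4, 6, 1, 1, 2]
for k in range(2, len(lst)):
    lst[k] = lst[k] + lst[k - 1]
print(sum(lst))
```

57

k=2: lst[2] = 6+4 = 10 → [6, 4, 10, 1, 1, 2]
k=3: lst[3] = 1+10 = 11 → [6, 4, 10, 11, 1, 2]
k=4: lst[4] = 1+11 = 12 → [6, 4, 10, 11, 12, 2]
k=5: lst[5] = 2+12 = 14 → [6, 4, 10, 11, 12, 14]
sum = 57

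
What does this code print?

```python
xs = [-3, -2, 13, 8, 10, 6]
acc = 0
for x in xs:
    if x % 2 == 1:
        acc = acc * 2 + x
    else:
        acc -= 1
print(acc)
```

2

x=-3: odd, acc = 0*2+(-3) = -3
x=-2: not odd, acc = (-3)-1 = -4
x=13: odd, acc = (-4)*2+13 = 5
x=8: not odd, acc = 5-1 = 4
x=10: not odd, acc = 4-1 = 3
x=6: not odd, acc = 3-1 = 2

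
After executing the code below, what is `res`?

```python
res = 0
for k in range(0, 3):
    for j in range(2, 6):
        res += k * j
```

k=0,j=2: res = 0+0 = 0
k=0,j=3: res = 0+0 = 0
k=0,j=4: res = 0+0 = 0
k=0,j=5: res = 0+0 = 0
k=1,j=2: res = 0+2 = 2
k=1,j=3: res = 2+3 = 5
k=1,j=4: res = 5+4 = 9
k=1,j=5: res = 9+5 = 14
k=2,j=2: res = 14+4 = 18
k=2,j=3: res = 18+6 = 24
k=2,j=4: res = 24+8 = 32
k=2,j=5: res = 32+10 = 42

42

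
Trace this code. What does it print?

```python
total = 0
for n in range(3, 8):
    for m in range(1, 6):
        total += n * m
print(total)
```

n=3,m=1: total = 0+3 = 3
n=3,m=2: total = 3+6 = 9
n=3,m=3: total = 9+9 = 18
n=3,m=4: total = 18+12 = 30
n=3,m=5: total = 30+15 = 45
n=4,m=1: total = 45+4 = 49
n=4,m=2: total = 49+8 = 57
n=4,m=3: total = 57+12 = 69
n=4,m=4: total = 69+16 = 85
n=4,m=5: total = 85+20 = 105
n=5,m=1: total = 105+5 = 110
n=5,m=2: total = 110+10 = 120
n=5,m=3: total = 120+15 = 135
n=5,m=4: total = 135+20 = 155
n=5,m=5: total = 155+25 = 180
n=6,m=1: total = 180+6 = 186
n=6,m=2: total = 186+12 = 198
n=6,m=3: total = 198+18 = 216
n=6,m=4: total = 216+24 = 240
n=6,m=5: total = 240+30 = 270
n=7,m=1: total = 270+7 = 277
n=7,m=2: total = 277+14 = 291
n=7,m=3: total = 291+21 = 312
n=7,m=4: total = 312+28 = 340
n=7,m=5: total = 340+35 = 375

375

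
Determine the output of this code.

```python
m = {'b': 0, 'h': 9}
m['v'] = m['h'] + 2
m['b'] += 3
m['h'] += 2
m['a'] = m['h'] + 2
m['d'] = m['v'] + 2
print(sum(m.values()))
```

m['v'] = m['h']+2 = 11 → {'b': 0, 'h': 9, 'v': 11}
m['b'] = 0+3 = 3 → {'b': 3, 'h': 9, 'v': 11}
m['h'] = 9+2 = 11 → {'b': 3, 'h': 11, 'v': 11}
m['a'] = m['h']+2 = 13 → {'b': 3, 'h': 11, 'v': 11, 'a': 13}
m['d'] = m['v']+2 = 13 → {'b': 3, 'h': 11, 'v': 11, 'a': 13, 'd': 13}
sum of values = 51

51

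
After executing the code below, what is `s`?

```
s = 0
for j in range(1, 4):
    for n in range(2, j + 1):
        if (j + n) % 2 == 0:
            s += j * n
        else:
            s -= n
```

j=2,n=2: even sum, s = 0+4 = 4
j=3,n=2: odd sum, s = 4-2 = 2
j=3,n=3: even sum, s = 2+9 = 11

11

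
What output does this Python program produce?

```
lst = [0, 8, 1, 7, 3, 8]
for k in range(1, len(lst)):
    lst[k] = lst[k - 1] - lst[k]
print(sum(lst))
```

k=1: lst[1] = 0-8 = -8 → [0, -8, 1, 7, 3, 8]
k=2: lst[2] = (-8)-1 = -9 → [0, -8, -9, 7, 3, 8]
k=3: lst[3] = (-9)-7 = -16 → [0, -8, -9, -16, 3, 8]
k=4: lst[4] = (-16)-3 = -19 → [0, -8, -9, -16, -19, 8]
k=5: lst[5] = (-19)-8 = -27 → [0, -8, -9, -16, -19, -27]
sum = -79

-79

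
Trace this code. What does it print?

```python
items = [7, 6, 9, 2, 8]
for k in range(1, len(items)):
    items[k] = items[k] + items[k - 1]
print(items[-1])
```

k=1: items[1] = 6+7 = 13 → [7, 13, 9, 2, 8]
k=2: items[2] = 9+13 = 22 → [7, 13, 22, 2, 8]
k=3: items[3] = 2+22 = 24 → [7, 13, 22, 24, 8]
k=4: items[4] = 8+24 = 32 → [7, 13, 22, 24, 32]

32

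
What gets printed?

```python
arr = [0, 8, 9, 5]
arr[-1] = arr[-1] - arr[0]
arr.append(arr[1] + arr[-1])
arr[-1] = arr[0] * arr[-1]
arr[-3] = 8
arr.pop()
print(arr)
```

[0, 8, 8, 5]

arr[-1] = arr[-1]-arr[0] = 5-0 = 5 → [0, 8, 9, 5]
append arr[1]+arr[-1] = 8+5 = 13 → [0, 8, 9, 5, 13]
arr[-1] = arr[0]*arr[-1] = 0*13 = 0 → [0, 8, 9, 5, 0]
arr[-3] = 8 → [0, 8, 8, 5, 0]
pop() removes 0 → [0, 8, 8, 5]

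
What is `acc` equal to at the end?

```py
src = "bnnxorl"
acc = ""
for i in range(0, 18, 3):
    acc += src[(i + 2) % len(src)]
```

i=0: add src[2]='n' → 'n'
i=3: add src[5]='r' → 'nr'
i=6: add src[1]='n' → 'nrn'
i=9: add src[4]='o' → 'nrno'
i=12: add src[0]='b' → 'nrnob'
i=15: add src[3]='x' → 'nrnobx'

'nrnobx'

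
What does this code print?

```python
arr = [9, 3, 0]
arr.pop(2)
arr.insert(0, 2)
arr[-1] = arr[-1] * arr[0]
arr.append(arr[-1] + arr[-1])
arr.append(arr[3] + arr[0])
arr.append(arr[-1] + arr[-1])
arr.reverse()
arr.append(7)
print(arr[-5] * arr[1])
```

168

pop(2) removes 0 → [9, 3]
insert 2 at 0 → [2, 9, 3]
arr[-1] = arr[-1]*arr[0] = 3*2 = 6 → [2, 9, 6]
append arr[-1]+arr[-1] = 6+6 = 12 → [2, 9, 6, 12]
append arr[3]+arr[0] = 12+2 = 14 → [2, 9, 6, 12, 14]
append arr[-1]+arr[-1] = 14+14 = 28 → [2, 9, 6, 12, 14, 28]
reverse → [28, 14, 12, 6, 9, 2]
append 7 → [28, 14, 12, 6, 9, 2, 7]
arr[-5]*arr[1] = 12*14 = 168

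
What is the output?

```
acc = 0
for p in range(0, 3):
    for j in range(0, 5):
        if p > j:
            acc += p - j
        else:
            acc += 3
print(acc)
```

p=0,j=0: not 0>0, acc = 0+3 = 3
p=0,j=1: not 0>1, acc = 3+3 = 6
p=0,j=2: not 0>2, acc = 6+3 = 9
p=0,j=3: not 0>3, acc = 9+3 = 12
p=0,j=4: not 0>4, acc = 12+3 = 15
p=1,j=0: 1>0, acc = 15+1 = 16
p=1,j=1: not 1>1, acc = 16+3 = 19
p=1,j=2: not 1>2, acc = 19+3 = 22
p=1,j=3: not 1>3, acc = 22+3 = 25
p=1,j=4: not 1>4, acc = 25+3 = 28
p=2,j=0: 2>0, acc = 28+2 = 30
p=2,j=1: 2>1, acc = 30+1 = 31
p=2,j=2: not 2>2, acc = 31+3 = 34
p=2,j=3: not 2>3, acc = 34+3 = 37
p=2,j=4: not 2>4, acc = 37+3 = 40

40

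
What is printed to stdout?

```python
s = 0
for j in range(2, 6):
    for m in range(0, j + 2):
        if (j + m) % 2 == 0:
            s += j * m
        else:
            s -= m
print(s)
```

54

j=2,m=0: even sum, s = 0+0 = 0
j=2,m=1: odd sum, s = 0-1 = -1
j=2,m=2: even sum, s = (-1)+4 = 3
j=2,m=3: odd sum, s = 3-3 = 0
j=3,m=0: odd sum, s = 0-0 = 0
j=3,m=1: even sum, s = 0+3 = 3
j=3,m=2: odd sum, s = 3-2 = 1
j=3,m=3: even sum, s = 1+9 = 10
j=3,m=4: odd sum, s = 10-4 = 6
j=4,m=0: even sum, s = 6+0 = 6
j=4,m=1: odd sum, s = 6-1 = 5
j=4,m=2: even sum, s = 5+8 = 13
j=4,m=3: odd sum, s = 13-3 = 10
j=4,m=4: even sum, s = 10+16 = 26
j=4,m=5: odd sum, s = 26-5 = 21
j=5,m=0: odd sum, s = 21-0 = 21
j=5,m=1: even sum, s = 21+5 = 26
j=5,m=2: odd sum, s = 26-2 = 24
j=5,m=3: even sum, s = 24+15 = 39
j=5,m=4: odd sum, s = 39-4 = 35
j=5,m=5: even sum, s = 35+25 = 60
j=5,m=6: odd sum, s = 60-6 = 54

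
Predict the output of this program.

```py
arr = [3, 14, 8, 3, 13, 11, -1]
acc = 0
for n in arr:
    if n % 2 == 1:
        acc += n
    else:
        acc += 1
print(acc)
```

n=3: odd, acc = 0+3 = 3
n=14: not odd, acc = 3+1 = 4
n=8: not odd, acc = 4+1 = 5
n=3: odd, acc = 5+3 = 8
n=13: odd, acc = 8+13 = 21
n=11: odd, acc = 21+11 = 32
n=-1: odd, acc = 32+(-1) = 31

31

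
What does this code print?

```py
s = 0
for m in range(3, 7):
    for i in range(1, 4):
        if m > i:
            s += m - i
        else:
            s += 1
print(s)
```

m=3,i=1: 3>1, s = 0+2 = 2
m=3,i=2: 3>2, s = 2+1 = 3
m=3,i=3: not 3>3, s = 3+1 = 4
m=4,i=1: 4>1, s = 4+3 = 7
m=4,i=2: 4>2, s = 7+2 = 9
m=4,i=3: 4>3, s = 9+1 = 10
m=5,i=1: 5>1, s = 10+4 = 14
m=5,i=2: 5>2, s = 14+3 = 17
m=5,i=3: 5>3, s = 17+2 = 19
m=6,i=1: 6>1, s = 19+5 = 24
m=6,i=2: 6>2, s = 24+4 = 28
m=6,i=3: 6>3, s = 28+3 = 31

31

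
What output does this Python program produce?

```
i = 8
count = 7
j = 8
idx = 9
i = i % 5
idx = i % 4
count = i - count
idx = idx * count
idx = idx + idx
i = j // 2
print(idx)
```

-24

i = 8%5 = 3
idx = 3%4 = 3
count = 3-7 = -4
idx = 3*(-4) = -12
idx = (-12)+(-12) = -24
i = 8//2 = 4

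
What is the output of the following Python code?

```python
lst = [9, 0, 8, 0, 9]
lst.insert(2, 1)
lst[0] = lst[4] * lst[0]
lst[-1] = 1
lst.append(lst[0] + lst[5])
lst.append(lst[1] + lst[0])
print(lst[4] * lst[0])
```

insert 1 at 2 → [9, 0, 1, 8, 0, 9]
lst[0] = lst[4]*lst[0] = 0*9 = 0 → [0, 0, 1, 8, 0, 9]
lst[-1] = 1 → [0, 0, 1, 8, 0, 1]
append lst[0]+lst[5] = 0+1 = 1 → [0, 0, 1, 8, 0, 1, 1]
append lst[1]+lst[0] = 0+0 = 0 → [0, 0, 1, 8, 0, 1, 1, 0]
lst[4]*lst[0] = 0*0 = 0

0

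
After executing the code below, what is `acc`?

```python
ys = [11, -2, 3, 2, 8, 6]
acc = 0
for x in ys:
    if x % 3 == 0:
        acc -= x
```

x=11: not %3==0
x=-2: not %3==0
x=3: %3==0, acc = 0-3 = -3
x=2: not %3==0
x=8: not %3==0
x=6: %3==0, acc = (-3)-6 = -9

-9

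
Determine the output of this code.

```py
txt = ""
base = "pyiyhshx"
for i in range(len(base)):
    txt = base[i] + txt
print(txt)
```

xhshyiyp

i=0: prepend 'p' → 'p'
i=1: prepend 'y' → 'yp'
i=2: prepend 'i' → 'iyp'
i=3: prepend 'y' → 'yiyp'
i=4: prepend 'h' → 'hyiyp'
i=5: prepend 's' → 'shyiyp'
i=6: prepend 'h' → 'hshyiyp'
i=7: prepend 'x' → 'xhshyiyp'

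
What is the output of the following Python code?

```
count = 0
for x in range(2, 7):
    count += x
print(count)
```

x=2: count = 0+2 = 2
x=3: count = 2+3 = 5
x=4: count = 5+4 = 9
x=5: count = 9+5 = 14
x=6: count = 14+6 = 20

20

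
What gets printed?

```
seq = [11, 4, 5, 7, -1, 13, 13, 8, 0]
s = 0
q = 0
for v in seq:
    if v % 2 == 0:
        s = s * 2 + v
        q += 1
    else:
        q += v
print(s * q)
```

1632

v=11: not even; q=11
v=4: even, s = 0*2+4 = 4; q=12
v=5: not even; q=17
v=7: not even; q=24
v=-1: not even; q=23
v=13: not even; q=36
v=13: not even; q=49
v=8: even, s = 4*2+8 = 16; q=50
v=0: even, s = 16*2+0 = 32; q=51
s*q = 32*51 = 1632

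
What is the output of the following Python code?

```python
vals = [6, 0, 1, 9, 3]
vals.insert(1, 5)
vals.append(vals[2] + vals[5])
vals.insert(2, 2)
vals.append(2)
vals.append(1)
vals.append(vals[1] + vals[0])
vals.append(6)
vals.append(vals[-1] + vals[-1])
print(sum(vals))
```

insert 5 at 1 → [6, 5, 0, 1, 9, 3]
append vals[2]+vals[5] = 0+3 = 3 → [6, 5, 0, 1, 9, 3, 3]
insert 2 at 2 → [6, 5, 2, 0, 1, 9, 3, 3]
append 2 → [6, 5, 2, 0, 1, 9, 3, 3, 2]
append 1 → [6, 5, 2, 0, 1, 9, 3, 3, 2, 1]
append vals[1]+vals[0] = 5+6 = 11 → [6, 5, 2, 0, 1, 9, 3, 3, 2, 1, 11]
append 6 → [6, 5, 2, 0, 1, 9, 3, 3, 2, 1, 11, 6]
append vals[-1]+vals[-1] = 6+6 = 12 → [6, 5, 2, 0, 1, 9, 3, 3, 2, 1, 11, 6, 12]
sum = 61

61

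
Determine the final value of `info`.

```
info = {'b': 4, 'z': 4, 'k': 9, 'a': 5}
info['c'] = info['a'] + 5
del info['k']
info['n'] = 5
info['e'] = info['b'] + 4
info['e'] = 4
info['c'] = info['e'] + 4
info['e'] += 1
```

{'b': 4, 'z': 4, 'a': 5, 'c': 8, 'n': 5, 'e': 5}

info['c'] = info['a']+5 = 10 → {'b': 4, 'z': 4, 'k': 9, 'a': 5, 'c': 10}
del 'k' → {'b': 4, 'z': 4, 'a': 5, 'c': 10}
info['n'] = 5 → {'b': 4, 'z': 4, 'a': 5, 'c': 10, 'n': 5}
info['e'] = info['b']+4 = 8 → {'b': 4, 'z': 4, 'a': 5, 'c': 10, 'n': 5, 'e': 8}
info['e'] = 4 → {'b': 4, 'z': 4, 'a': 5, 'c': 10, 'n': 5, 'e': 4}
info['c'] = info['e']+4 = 8 → {'b': 4, 'z': 4, 'a': 5, 'c': 8, 'n': 5, 'e': 4}
info['e'] = 4+1 = 5 → {'b': 4, 'z': 4, 'a': 5, 'c': 8, 'n': 5, 'e': 5}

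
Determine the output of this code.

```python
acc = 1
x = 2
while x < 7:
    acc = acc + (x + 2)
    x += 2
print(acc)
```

x=2: acc = 1+4 = 5
x=4: acc = 5+6 = 11
x=6: acc = 11+8 = 19

19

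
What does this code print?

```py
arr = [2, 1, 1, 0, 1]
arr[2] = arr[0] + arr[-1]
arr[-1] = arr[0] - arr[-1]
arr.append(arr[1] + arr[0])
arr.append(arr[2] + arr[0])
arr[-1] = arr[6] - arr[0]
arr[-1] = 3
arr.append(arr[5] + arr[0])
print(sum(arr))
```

arr[2] = arr[0]+arr[-1] = 2+1 = 3 → [2, 1, 3, 0, 1]
arr[-1] = arr[0]-arr[-1] = 2-1 = 1 → [2, 1, 3, 0, 1]
append arr[1]+arr[0] = 1+2 = 3 → [2, 1, 3, 0, 1, 3]
append arr[2]+arr[0] = 3+2 = 5 → [2, 1, 3, 0, 1, 3, 5]
arr[-1] = arr[6]-arr[0] = 5-2 = 3 → [2, 1, 3, 0, 1, 3, 3]
arr[-1] = 3 → [2, 1, 3, 0, 1, 3, 3]
append arr[5]+arr[0] = 3+2 = 5 → [2, 1, 3, 0, 1, 3, 3, 5]
sum = 18

18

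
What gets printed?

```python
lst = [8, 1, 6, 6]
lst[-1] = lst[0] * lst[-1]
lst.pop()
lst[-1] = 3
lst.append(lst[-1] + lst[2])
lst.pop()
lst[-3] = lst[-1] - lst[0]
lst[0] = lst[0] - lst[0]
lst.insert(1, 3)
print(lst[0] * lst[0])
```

lst[-1] = lst[0]*lst[-1] = 8*6 = 48 → [8, 1, 6, 48]
pop() removes 48 → [8, 1, 6]
lst[-1] = 3 → [8, 1, 3]
append lst[-1]+lst[2] = 3+3 = 6 → [8, 1, 3, 6]
pop() removes 6 → [8, 1, 3]
lst[-3] = lst[-1]-lst[0] = 3-8 = -5 → [-5, 1, 3]
lst[0] = lst[0]-lst[0] = (-5)-(-5) = 0 → [0, 1, 3]
insert 3 at 1 → [0, 3, 1, 3]
lst[0]*lst[0] = 0*0 = 0

0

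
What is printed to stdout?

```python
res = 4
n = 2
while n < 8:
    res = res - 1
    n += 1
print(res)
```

-2

n=2: res = 4-1 = 3
n=3: res = 3-1 = 2
n=4: res = 2-1 = 1
n=5: res = 1-1 = 0
n=6: res = 0-1 = -1
n=7: res = (-1)-1 = -2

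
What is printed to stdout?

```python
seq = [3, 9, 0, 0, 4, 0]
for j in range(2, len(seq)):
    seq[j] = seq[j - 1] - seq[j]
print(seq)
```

j=2: seq[2] = 9-0 = 9 → [3, 9, 9, 0, 4, 0]
j=3: seq[3] = 9-0 = 9 → [3, 9, 9, 9, 4, 0]
j=4: seq[4] = 9-4 = 5 → [3, 9, 9, 9, 5, 0]
j=5: seq[5] = 5-0 = 5 → [3, 9, 9, 9, 5, 5]

[3, 9, 9, 9, 5, 5]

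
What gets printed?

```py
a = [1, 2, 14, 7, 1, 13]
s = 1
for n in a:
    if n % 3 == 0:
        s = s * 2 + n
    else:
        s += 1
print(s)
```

n=1: not %3==0, s = 1+1 = 2
n=2: not %3==0, s = 2+1 = 3
n=14: not %3==0, s = 3+1 = 4
n=7: not %3==0, s = 4+1 = 5
n=1: not %3==0, s = 5+1 = 6
n=13: not %3==0, s = 6+1 = 7

7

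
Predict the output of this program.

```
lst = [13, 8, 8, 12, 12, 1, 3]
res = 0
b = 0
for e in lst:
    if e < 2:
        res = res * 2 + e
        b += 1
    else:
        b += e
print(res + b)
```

58

e=13: not <2; b=13
e=8: not <2; b=21
e=8: not <2; b=29
e=12: not <2; b=41
e=12: not <2; b=53
e=1: <2, res = 0*2+1 = 1; b=54
e=3: not <2; b=57
res+b = 1+57 = 58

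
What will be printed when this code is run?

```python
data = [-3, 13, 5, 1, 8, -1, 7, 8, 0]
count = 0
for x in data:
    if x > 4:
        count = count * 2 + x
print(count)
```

302

x=-3: not >4
x=13: >4, count = 0*2+13 = 13
x=5: >4, count = 13*2+5 = 31
x=1: not >4
x=8: >4, count = 31*2+8 = 70
x=-1: not >4
x=7: >4, count = 70*2+7 = 147
x=8: >4, count = 147*2+8 = 302
x=0: not >4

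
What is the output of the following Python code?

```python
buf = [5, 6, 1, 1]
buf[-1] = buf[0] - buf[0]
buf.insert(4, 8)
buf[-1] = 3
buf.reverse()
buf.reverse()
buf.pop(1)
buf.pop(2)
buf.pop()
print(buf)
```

[5, 1]

buf[-1] = buf[0]-buf[0] = 5-5 = 0 → [5, 6, 1, 0]
insert 8 at 4 → [5, 6, 1, 0, 8]
buf[-1] = 3 → [5, 6, 1, 0, 3]
reverse → [3, 0, 1, 6, 5]
reverse → [5, 6, 1, 0, 3]
pop(1) removes 6 → [5, 1, 0, 3]
pop(2) removes 0 → [5, 1, 3]
pop() removes 3 → [5, 1]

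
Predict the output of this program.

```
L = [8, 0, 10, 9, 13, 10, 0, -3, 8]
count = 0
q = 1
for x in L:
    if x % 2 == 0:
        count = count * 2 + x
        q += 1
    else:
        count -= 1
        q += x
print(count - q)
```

x=8: even, count = 0*2+8 = 8; q=2
x=0: even, count = 8*2+0 = 16; q=3
x=10: even, count = 16*2+10 = 42; q=4
x=9: not even, count = 42-1 = 41; q=13
x=13: not even, count = 41-1 = 40; q=26
x=10: even, count = 40*2+10 = 90; q=27
x=0: even, count = 90*2+0 = 180; q=28
x=-3: not even, count = 180-1 = 179; q=25
x=8: even, count = 179*2+8 = 366; q=26
count-q = 366-26 = 340

340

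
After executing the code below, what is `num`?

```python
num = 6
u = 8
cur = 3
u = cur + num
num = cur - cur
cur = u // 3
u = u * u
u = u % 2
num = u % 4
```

1

u = 3+6 = 9
num = 3-3 = 0
cur = 9//3 = 3
u = 9*9 = 81
u = 81%2 = 1
num = 1%4 = 1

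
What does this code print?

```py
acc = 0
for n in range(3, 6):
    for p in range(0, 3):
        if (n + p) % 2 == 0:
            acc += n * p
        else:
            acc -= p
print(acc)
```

n=3,p=0: odd sum, acc = 0-0 = 0
n=3,p=1: even sum, acc = 0+3 = 3
n=3,p=2: odd sum, acc = 3-2 = 1
n=4,p=0: even sum, acc = 1+0 = 1
n=4,p=1: odd sum, acc = 1-1 = 0
n=4,p=2: even sum, acc = 0+8 = 8
n=5,p=0: odd sum, acc = 8-0 = 8
n=5,p=1: even sum, acc = 8+5 = 13
n=5,p=2: odd sum, acc = 13-2 = 11

11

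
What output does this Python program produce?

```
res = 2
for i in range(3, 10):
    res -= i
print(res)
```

i=3: res = 2-3 = -1
i=4: res = (-1)-4 = -5
i=5: res = (-5)-5 = -10
i=6: res = (-10)-6 = -16
i=7: res = (-16)-7 = -23
i=8: res = (-23)-8 = -31
i=9: res = (-31)-9 = -40

-40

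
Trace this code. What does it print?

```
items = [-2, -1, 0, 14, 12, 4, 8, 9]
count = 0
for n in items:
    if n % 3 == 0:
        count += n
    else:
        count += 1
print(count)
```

26

n=-2: not %3==0, count = 0+1 = 1
n=-1: not %3==0, count = 1+1 = 2
n=0: %3==0, count = 2+0 = 2
n=14: not %3==0, count = 2+1 = 3
n=12: %3==0, count = 3+12 = 15
n=4: not %3==0, count = 15+1 = 16
n=8: not %3==0, count = 16+1 = 17
n=9: %3==0, count = 17+9 = 26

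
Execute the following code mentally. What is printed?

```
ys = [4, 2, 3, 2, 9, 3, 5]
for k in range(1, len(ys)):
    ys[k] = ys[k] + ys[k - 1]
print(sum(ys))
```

k=1: ys[1] = 2+4 = 6 → [4, 6, 3, 2, 9, 3, 5]
k=2: ys[2] = 3+6 = 9 → [4, 6, 9, 2, 9, 3, 5]
k=3: ys[3] = 2+9 = 11 → [4, 6, 9, 11, 9, 3, 5]
k=4: ys[4] = 9+11 = 20 → [4, 6, 9, 11, 20, 3, 5]
k=5: ys[5] = 3+20 = 23 → [4, 6, 9, 11, 20, 23, 5]
k=6: ys[6] = 5+23 = 28 → [4, 6, 9, 11, 20, 23, 28]
sum = 101

101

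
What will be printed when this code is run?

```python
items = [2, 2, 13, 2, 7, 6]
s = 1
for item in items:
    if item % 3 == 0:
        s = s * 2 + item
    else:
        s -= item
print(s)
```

-44

item=2: not %3==0, s = 1-2 = -1
item=2: not %3==0, s = (-1)-2 = -3
item=13: not %3==0, s = (-3)-13 = -16
item=2: not %3==0, s = (-16)-2 = -18
item=7: not %3==0, s = (-18)-7 = -25
item=6: %3==0, s = (-25)*2+6 = -44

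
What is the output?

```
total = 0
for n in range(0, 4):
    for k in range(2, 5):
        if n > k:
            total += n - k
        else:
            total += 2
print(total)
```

n=0,k=2: not 0>2, total = 0+2 = 2
n=0,k=3: not 0>3, total = 2+2 = 4
n=0,k=4: not 0>4, total = 4+2 = 6
n=1,k=2: not 1>2, total = 6+2 = 8
n=1,k=3: not 1>3, total = 8+2 = 10
n=1,k=4: not 1>4, total = 10+2 = 12
n=2,k=2: not 2>2, total = 12+2 = 14
n=2,k=3: not 2>3, total = 14+2 = 16
n=2,k=4: not 2>4, total = 16+2 = 18
n=3,k=2: 3>2, total = 18+1 = 19
n=3,k=3: not 3>3, total = 19+2 = 21
n=3,k=4: not 3>4, total = 21+2 = 23

23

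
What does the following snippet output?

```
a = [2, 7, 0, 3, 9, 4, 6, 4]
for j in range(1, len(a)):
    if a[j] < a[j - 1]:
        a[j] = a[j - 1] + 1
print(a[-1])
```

j=1: 7>=2, unchanged → [2, 7, 0, 3, 9, 4, 6, 4]
j=2: 0<7, a[2] = 7+1 = 8 → [2, 7, 8, 3, 9, 4, 6, 4]
j=3: 3<8, a[3] = 8+1 = 9 → [2, 7, 8, 9, 9, 4, 6, 4]
j=4: 9>=9, unchanged → [2, 7, 8, 9, 9, 4, 6, 4]
j=5: 4<9, a[5] = 9+1 = 10 → [2, 7, 8, 9, 9, 10, 6, 4]
j=6: 6<10, a[6] = 10+1 = 11 → [2, 7, 8, 9, 9, 10, 11, 4]
j=7: 4<11, a[7] = 11+1 = 12 → [2, 7, 8, 9, 9, 10, 11, 12]

12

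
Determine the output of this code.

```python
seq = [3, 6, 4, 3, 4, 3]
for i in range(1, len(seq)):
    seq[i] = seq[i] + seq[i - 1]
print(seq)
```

i=1: seq[1] = 6+3 = 9 → [3, 9, 4, 3, 4, 3]
i=2: seq[2] = 4+9 = 13 → [3, 9, 13, 3, 4, 3]
i=3: seq[3] = 3+13 = 16 → [3, 9, 13, 16, 4, 3]
i=4: seq[4] = 4+16 = 20 → [3, 9, 13, 16, 20, 3]
i=5: seq[5] = 3+20 = 23 → [3, 9, 13, 16, 20, 23]

[3, 9, 13, 16, 20, 23]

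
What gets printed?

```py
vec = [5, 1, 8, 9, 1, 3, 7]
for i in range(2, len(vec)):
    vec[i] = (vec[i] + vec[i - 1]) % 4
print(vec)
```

[5, 1, 1, 2, 3, 2, 1]

i=2: vec[2] = (8+1)%4 = 1 → [5, 1, 1, 9, 1, 3, 7]
i=3: vec[3] = (9+1)%4 = 2 → [5, 1, 1, 2, 1, 3, 7]
i=4: vec[4] = (1+2)%4 = 3 → [5, 1, 1, 2, 3, 3, 7]
i=5: vec[5] = (3+3)%4 = 2 → [5, 1, 1, 2, 3, 2, 7]
i=6: vec[6] = (7+2)%4 = 1 → [5, 1, 1, 2, 3, 2, 1]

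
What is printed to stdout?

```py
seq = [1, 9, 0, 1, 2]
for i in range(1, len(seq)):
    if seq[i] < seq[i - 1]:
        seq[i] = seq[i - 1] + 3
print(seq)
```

[1, 9, 12, 15, 18]

i=1: 9>=1, unchanged → [1, 9, 0, 1, 2]
i=2: 0<9, seq[2] = 9+3 = 12 → [1, 9, 12, 1, 2]
i=3: 1<12, seq[3] = 12+3 = 15 → [1, 9, 12, 15, 2]
i=4: 2<15, seq[4] = 15+3 = 18 → [1, 9, 12, 15, 18]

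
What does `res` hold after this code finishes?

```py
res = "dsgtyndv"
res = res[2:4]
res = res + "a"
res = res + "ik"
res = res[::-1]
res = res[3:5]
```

'tg'

slice [2:4] → 'gt'
+ 'a' → 'gta'
+ 'ik' → 'gtaik'
reverse → 'kiatg'
slice [3:5] → 'tg'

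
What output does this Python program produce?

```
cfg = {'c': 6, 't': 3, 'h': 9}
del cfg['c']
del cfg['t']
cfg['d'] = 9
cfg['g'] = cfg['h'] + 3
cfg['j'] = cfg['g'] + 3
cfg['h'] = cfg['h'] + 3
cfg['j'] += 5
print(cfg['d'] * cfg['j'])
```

180

del 'c' → {'t': 3, 'h': 9}
del 't' → {'h': 9}
cfg['d'] = 9 → {'h': 9, 'd': 9}
cfg['g'] = cfg['h']+3 = 12 → {'h': 9, 'd': 9, 'g': 12}
cfg['j'] = cfg['g']+3 = 15 → {'h': 9, 'd': 9, 'g': 12, 'j': 15}
cfg['h'] = cfg['h']+3 = 12 → {'h': 12, 'd': 9, 'g': 12, 'j': 15}
cfg['j'] = 15+5 = 20 → {'h': 12, 'd': 9, 'g': 12, 'j': 20}
cfg['d']*cfg['j'] = 9*20 = 180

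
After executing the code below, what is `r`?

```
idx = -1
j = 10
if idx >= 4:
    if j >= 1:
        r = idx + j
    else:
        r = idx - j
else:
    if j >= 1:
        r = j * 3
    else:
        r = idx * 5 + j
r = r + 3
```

33

idx=-1, j=10
idx >= 4 is False; j >= 1 is True
→ r = j * 3 = 30
r = 30+3 = 33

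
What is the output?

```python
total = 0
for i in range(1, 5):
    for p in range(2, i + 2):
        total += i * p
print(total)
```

i=1,p=2: total = 0+2 = 2
i=2,p=2: total = 2+4 = 6
i=2,p=3: total = 6+6 = 12
i=3,p=2: total = 12+6 = 18
i=3,p=3: total = 18+9 = 27
i=3,p=4: total = 27+12 = 39
i=4,p=2: total = 39+8 = 47
i=4,p=3: total = 47+12 = 59
i=4,p=4: total = 59+16 = 75
i=4,p=5: total = 75+20 = 95

95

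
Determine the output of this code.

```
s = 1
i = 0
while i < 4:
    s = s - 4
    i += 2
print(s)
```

-7

i=0: s = 1-4 = -3
i=2: s = (-3)-4 = -7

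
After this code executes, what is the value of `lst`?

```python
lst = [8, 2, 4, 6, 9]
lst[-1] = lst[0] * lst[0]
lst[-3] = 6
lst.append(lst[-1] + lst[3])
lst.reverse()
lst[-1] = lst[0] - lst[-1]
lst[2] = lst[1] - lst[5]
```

lst[-1] = lst[0]*lst[0] = 8*8 = 64 → [8, 2, 4, 6, 64]
lst[-3] = 6 → [8, 2, 6, 6, 64]
append lst[-1]+lst[3] = 64+6 = 70 → [8, 2, 6, 6, 64, 70]
reverse → [70, 64, 6, 6, 2, 8]
lst[-1] = lst[0]-lst[-1] = 70-8 = 62 → [70, 64, 6, 6, 2, 62]
lst[2] = lst[1]-lst[5] = 64-62 = 2 → [70, 64, 2, 6, 2, 62]

[70, 64, 2, 6, 2, 62]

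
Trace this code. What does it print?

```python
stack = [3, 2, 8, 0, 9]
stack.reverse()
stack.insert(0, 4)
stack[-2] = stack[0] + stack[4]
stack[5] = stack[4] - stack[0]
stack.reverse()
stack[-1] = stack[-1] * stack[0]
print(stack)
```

reverse → [9, 0, 8, 2, 3]
insert 4 at 0 → [4, 9, 0, 8, 2, 3]
stack[-2] = stack[0]+stack[4] = 4+2 = 6 → [4, 9, 0, 8, 6, 3]
stack[5] = stack[4]-stack[0] = 6-4 = 2 → [4, 9, 0, 8, 6, 2]
reverse → [2, 6, 8, 0, 9, 4]
stack[-1] = stack[-1]*stack[0] = 4*2 = 8 → [2, 6, 8, 0, 9, 8]

[2, 6, 8, 0, 9, 8]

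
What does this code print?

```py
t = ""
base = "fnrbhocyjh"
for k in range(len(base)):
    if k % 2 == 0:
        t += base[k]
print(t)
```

frhcj

k=0: add 'f' → 'f'
k=1: skip
k=2: add 'r' → 'fr'
k=3: skip
k=4: add 'h' → 'frh'
k=5: skip
k=6: add 'c' → 'frhc'
k=7: skip
k=8: add 'j' → 'frhcj'
k=9: skip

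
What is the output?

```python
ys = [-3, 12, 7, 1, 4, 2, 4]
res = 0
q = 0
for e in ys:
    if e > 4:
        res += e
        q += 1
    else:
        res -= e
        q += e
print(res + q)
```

21

e=-3: not >4, res = 0-(-3) = 3; q=-3
e=12: >4, res = 3+12 = 15; q=-2
e=7: >4, res = 15+7 = 22; q=-1
e=1: not >4, res = 22-1 = 21; q=0
e=4: not >4, res = 21-4 = 17; q=4
e=2: not >4, res = 17-2 = 15; q=6
e=4: not >4, res = 15-4 = 11; q=10
res+q = 11+10 = 21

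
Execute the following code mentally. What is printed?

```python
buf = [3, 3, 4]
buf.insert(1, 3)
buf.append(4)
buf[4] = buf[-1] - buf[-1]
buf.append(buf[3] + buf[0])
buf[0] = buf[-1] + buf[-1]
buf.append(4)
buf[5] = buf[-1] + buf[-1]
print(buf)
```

insert 3 at 1 → [3, 3, 3, 4]
append 4 → [3, 3, 3, 4, 4]
buf[4] = buf[-1]-buf[-1] = 4-4 = 0 → [3, 3, 3, 4, 0]
append buf[3]+buf[0] = 4+3 = 7 → [3, 3, 3, 4, 0, 7]
buf[0] = buf[-1]+buf[-1] = 7+7 = 14 → [14, 3, 3, 4, 0, 7]
append 4 → [14, 3, 3, 4, 0, 7, 4]
buf[5] = buf[-1]+buf[-1] = 4+4 = 8 → [14, 3, 3, 4, 0, 8, 4]

[14, 3, 3, 4, 0, 8, 4]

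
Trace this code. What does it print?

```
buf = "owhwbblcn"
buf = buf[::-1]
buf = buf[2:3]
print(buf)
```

l

reverse → 'nclbbwhwo'
slice [2:3] → 'l'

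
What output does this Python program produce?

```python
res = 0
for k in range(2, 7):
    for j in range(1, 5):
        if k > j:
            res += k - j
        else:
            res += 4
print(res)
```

58

k=2,j=1: 2>1, res = 0+1 = 1
k=2,j=2: not 2>2, res = 1+4 = 5
k=2,j=3: not 2>3, res = 5+4 = 9
k=2,j=4: not 2>4, res = 9+4 = 13
k=3,j=1: 3>1, res = 13+2 = 15
k=3,j=2: 3>2, res = 15+1 = 16
k=3,j=3: not 3>3, res = 16+4 = 20
k=3,j=4: not 3>4, res = 20+4 = 24
k=4,j=1: 4>1, res = 24+3 = 27
k=4,j=2: 4>2, res = 27+2 = 29
k=4,j=3: 4>3, res = 29+1 = 30
k=4,j=4: not 4>4, res = 30+4 = 34
k=5,j=1: 5>1, res = 34+4 = 38
k=5,j=2: 5>2, res = 38+3 = 41
k=5,j=3: 5>3, res = 41+2 = 43
k=5,j=4: 5>4, res = 43+1 = 44
k=6,j=1: 6>1, res = 44+5 = 49
k=6,j=2: 6>2, res = 49+4 = 53
k=6,j=3: 6>3, res = 53+3 = 56
k=6,j=4: 6>4, res = 56+2 = 58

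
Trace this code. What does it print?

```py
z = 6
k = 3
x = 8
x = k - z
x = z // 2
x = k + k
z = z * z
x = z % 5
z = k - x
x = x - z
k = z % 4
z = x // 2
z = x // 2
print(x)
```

x = 3-6 = -3
x = 6//2 = 3
x = 3+3 = 6
z = 6*6 = 36
x = 36%5 = 1
z = 3-1 = 2
x = 1-2 = -1
k = 2%4 = 2
z = (-1)//2 = -1
z = (-1)//2 = -1

-1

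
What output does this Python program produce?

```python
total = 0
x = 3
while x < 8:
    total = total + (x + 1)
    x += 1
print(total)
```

30

x=3: total = 0+4 = 4
x=4: total = 4+5 = 9
x=5: total = 9+6 = 15
x=6: total = 15+7 = 22
x=7: total = 22+8 = 30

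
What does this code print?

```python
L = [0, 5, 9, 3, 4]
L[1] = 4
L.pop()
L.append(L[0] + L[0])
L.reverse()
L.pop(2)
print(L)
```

L[1] = 4 → [0, 4, 9, 3, 4]
pop() removes 4 → [0, 4, 9, 3]
append L[0]+L[0] = 0+0 = 0 → [0, 4, 9, 3, 0]
reverse → [0, 3, 9, 4, 0]
pop(2) removes 9 → [0, 3, 4, 0]

[0, 3, 4, 0]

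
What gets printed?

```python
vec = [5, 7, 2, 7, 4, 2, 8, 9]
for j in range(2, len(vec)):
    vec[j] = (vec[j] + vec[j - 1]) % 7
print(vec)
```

[5, 7, 2, 2, 6, 1, 2, 4]

j=2: vec[2] = (2+7)%7 = 2 → [5, 7, 2, 7, 4, 2, 8, 9]
j=3: vec[3] = (7+2)%7 = 2 → [5, 7, 2, 2, 4, 2, 8, 9]
j=4: vec[4] = (4+2)%7 = 6 → [5, 7, 2, 2, 6, 2, 8, 9]
j=5: vec[5] = (2+6)%7 = 1 → [5, 7, 2, 2, 6, 1, 8, 9]
j=6: vec[6] = (8+1)%7 = 2 → [5, 7, 2, 2, 6, 1, 2, 9]
j=7: vec[7] = (9+2)%7 = 4 → [5, 7, 2, 2, 6, 1, 2, 4]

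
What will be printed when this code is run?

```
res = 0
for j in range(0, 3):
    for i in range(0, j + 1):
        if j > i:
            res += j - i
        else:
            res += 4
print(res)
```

16

j=0,i=0: not 0>0, res = 0+4 = 4
j=1,i=0: 1>0, res = 4+1 = 5
j=1,i=1: not 1>1, res = 5+4 = 9
j=2,i=0: 2>0, res = 9+2 = 11
j=2,i=1: 2>1, res = 11+1 = 12
j=2,i=2: not 2>2, res = 12+4 = 16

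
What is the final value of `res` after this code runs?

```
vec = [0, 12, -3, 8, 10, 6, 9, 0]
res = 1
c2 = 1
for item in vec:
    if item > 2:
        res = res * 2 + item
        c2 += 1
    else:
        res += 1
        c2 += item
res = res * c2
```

1194

item=0: not >2, res = 1+1 = 2; c2=1
item=12: >2, res = 2*2+12 = 16; c2=2
item=-3: not >2, res = 16+1 = 17; c2=-1
item=8: >2, res = 17*2+8 = 42; c2=0
item=10: >2, res = 42*2+10 = 94; c2=1
item=6: >2, res = 94*2+6 = 194; c2=2
item=9: >2, res = 194*2+9 = 397; c2=3
item=0: not >2, res = 397+1 = 398; c2=3
res*c2 = 398*3 = 1194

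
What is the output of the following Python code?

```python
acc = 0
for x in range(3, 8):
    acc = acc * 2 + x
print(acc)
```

x=3: acc = 0*2+3 = 3
x=4: acc = 3*2+4 = 10
x=5: acc = 10*2+5 = 25
x=6: acc = 25*2+6 = 56
x=7: acc = 56*2+7 = 119

119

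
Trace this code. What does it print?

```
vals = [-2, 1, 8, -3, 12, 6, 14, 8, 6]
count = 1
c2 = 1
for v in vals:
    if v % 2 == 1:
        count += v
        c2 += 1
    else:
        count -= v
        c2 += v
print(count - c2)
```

-108

v=-2: not odd, count = 1-(-2) = 3; c2=-1
v=1: odd, count = 3+1 = 4; c2=0
v=8: not odd, count = 4-8 = -4; c2=8
v=-3: odd, count = (-4)+(-3) = -7; c2=9
v=12: not odd, count = (-7)-12 = -19; c2=21
v=6: not odd, count = (-19)-6 = -25; c2=27
v=14: not odd, count = (-25)-14 = -39; c2=41
v=8: not odd, count = (-39)-8 = -47; c2=49
v=6: not odd, count = (-47)-6 = -53; c2=55
count-c2 = (-53)-55 = -108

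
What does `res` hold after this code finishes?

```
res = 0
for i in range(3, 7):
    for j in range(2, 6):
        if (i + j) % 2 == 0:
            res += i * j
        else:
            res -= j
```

96

i=3,j=2: odd sum, res = 0-2 = -2
i=3,j=3: even sum, res = (-2)+9 = 7
i=3,j=4: odd sum, res = 7-4 = 3
i=3,j=5: even sum, res = 3+15 = 18
i=4,j=2: even sum, res = 18+8 = 26
i=4,j=3: odd sum, res = 26-3 = 23
i=4,j=4: even sum, res = 23+16 = 39
i=4,j=5: odd sum, res = 39-5 = 34
i=5,j=2: odd sum, res = 34-2 = 32
i=5,j=3: even sum, res = 32+15 = 47
i=5,j=4: odd sum, res = 47-4 = 43
i=5,j=5: even sum, res = 43+25 = 68
i=6,j=2: even sum, res = 68+12 = 80
i=6,j=3: odd sum, res = 80-3 = 77
i=6,j=4: even sum, res = 77+24 = 101
i=6,j=5: odd sum, res = 101-5 = 96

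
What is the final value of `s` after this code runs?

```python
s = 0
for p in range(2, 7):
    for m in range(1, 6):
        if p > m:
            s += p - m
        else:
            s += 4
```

75

p=2,m=1: 2>1, s = 0+1 = 1
p=2,m=2: not 2>2, s = 1+4 = 5
p=2,m=3: not 2>3, s = 5+4 = 9
p=2,m=4: not 2>4, s = 9+4 = 13
p=2,m=5: not 2>5, s = 13+4 = 17
p=3,m=1: 3>1, s = 17+2 = 19
p=3,m=2: 3>2, s = 19+1 = 20
p=3,m=3: not 3>3, s = 20+4 = 24
p=3,m=4: not 3>4, s = 24+4 = 28
p=3,m=5: not 3>5, s = 28+4 = 32
p=4,m=1: 4>1, s = 32+3 = 35
p=4,m=2: 4>2, s = 35+2 = 37
p=4,m=3: 4>3, s = 37+1 = 38
p=4,m=4: not 4>4, s = 38+4 = 42
p=4,m=5: not 4>5, s = 42+4 = 46
p=5,m=1: 5>1, s = 46+4 = 50
p=5,m=2: 5>2, s = 50+3 = 53
p=5,m=3: 5>3, s = 53+2 = 55
p=5,m=4: 5>4, s = 55+1 = 56
p=5,m=5: not 5>5, s = 56+4 = 60
p=6,m=1: 6>1, s = 60+5 = 65
p=6,m=2: 6>2, s = 65+4 = 69
p=6,m=3: 6>3, s = 69+3 = 72
p=6,m=4: 6>4, s = 72+2 = 74
p=6,m=5: 6>5, s = 74+1 = 75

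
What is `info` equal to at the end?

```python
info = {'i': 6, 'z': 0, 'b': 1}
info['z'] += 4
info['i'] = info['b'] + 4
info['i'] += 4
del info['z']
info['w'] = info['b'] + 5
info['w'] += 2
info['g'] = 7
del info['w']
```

{'i': 9, 'b': 1, 'g': 7}

info['z'] = 0+4 = 4 → {'i': 6, 'z': 4, 'b': 1}
info['i'] = info['b']+4 = 5 → {'i': 5, 'z': 4, 'b': 1}
info['i'] = 5+4 = 9 → {'i': 9, 'z': 4, 'b': 1}
del 'z' → {'i': 9, 'b': 1}
info['w'] = info['b']+5 = 6 → {'i': 9, 'b': 1, 'w': 6}
info['w'] = 6+2 = 8 → {'i': 9, 'b': 1, 'w': 8}
info['g'] = 7 → {'i': 9, 'b': 1, 'w': 8, 'g': 7}
del 'w' → {'i': 9, 'b': 1, 'g': 7}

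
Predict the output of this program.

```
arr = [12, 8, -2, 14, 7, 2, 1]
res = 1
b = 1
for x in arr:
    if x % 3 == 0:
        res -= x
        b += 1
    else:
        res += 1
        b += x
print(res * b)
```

-160

x=12: %3==0, res = 1-12 = -11; b=2
x=8: not %3==0, res = (-11)+1 = -10; b=10
x=-2: not %3==0, res = (-10)+1 = -9; b=8
x=14: not %3==0, res = (-9)+1 = -8; b=22
x=7: not %3==0, res = (-8)+1 = -7; b=29
x=2: not %3==0, res = (-7)+1 = -6; b=31
x=1: not %3==0, res = (-6)+1 = -5; b=32
res*b = (-5)*32 = -160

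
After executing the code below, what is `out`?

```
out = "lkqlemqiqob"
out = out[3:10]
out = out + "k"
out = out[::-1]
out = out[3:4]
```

slice [3:10] → 'lemqiqo'
+ 'k' → 'lemqiqok'
reverse → 'koqiqmel'
slice [3:4] → 'i'

'i'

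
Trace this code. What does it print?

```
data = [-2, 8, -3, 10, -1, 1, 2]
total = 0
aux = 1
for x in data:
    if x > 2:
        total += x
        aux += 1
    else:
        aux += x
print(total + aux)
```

x=-2: not >2; aux=-1
x=8: >2, total = 0+8 = 8; aux=0
x=-3: not >2; aux=-3
x=10: >2, total = 8+10 = 18; aux=-2
x=-1: not >2; aux=-3
x=1: not >2; aux=-2
x=2: not >2; aux=0
total+aux = 18+0 = 18

18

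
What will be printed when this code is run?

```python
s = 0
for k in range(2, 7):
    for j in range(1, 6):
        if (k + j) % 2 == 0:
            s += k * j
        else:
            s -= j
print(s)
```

105

k=2,j=1: odd sum, s = 0-1 = -1
k=2,j=2: even sum, s = (-1)+4 = 3
k=2,j=3: odd sum, s = 3-3 = 0
k=2,j=4: even sum, s = 0+8 = 8
k=2,j=5: odd sum, s = 8-5 = 3
k=3,j=1: even sum, s = 3+3 = 6
k=3,j=2: odd sum, s = 6-2 = 4
k=3,j=3: even sum, s = 4+9 = 13
k=3,j=4: odd sum, s = 13-4 = 9
k=3,j=5: even sum, s = 9+15 = 24
k=4,j=1: odd sum, s = 24-1 = 23
k=4,j=2: even sum, s = 23+8 = 31
k=4,j=3: odd sum, s = 31-3 = 28
k=4,j=4: even sum, s = 28+16 = 44
k=4,j=5: odd sum, s = 44-5 = 39
k=5,j=1: even sum, s = 39+5 = 44
k=5,j=2: odd sum, s = 44-2 = 42
k=5,j=3: even sum, s = 42+15 = 57
k=5,j=4: odd sum, s = 57-4 = 53
k=5,j=5: even sum, s = 53+25 = 78
k=6,j=1: odd sum, s = 78-1 = 77
k=6,j=2: even sum, s = 77+12 = 89
k=6,j=3: odd sum, s = 89-3 = 86
k=6,j=4: even sum, s = 86+24 = 110
k=6,j=5: odd sum, s = 110-5 = 105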